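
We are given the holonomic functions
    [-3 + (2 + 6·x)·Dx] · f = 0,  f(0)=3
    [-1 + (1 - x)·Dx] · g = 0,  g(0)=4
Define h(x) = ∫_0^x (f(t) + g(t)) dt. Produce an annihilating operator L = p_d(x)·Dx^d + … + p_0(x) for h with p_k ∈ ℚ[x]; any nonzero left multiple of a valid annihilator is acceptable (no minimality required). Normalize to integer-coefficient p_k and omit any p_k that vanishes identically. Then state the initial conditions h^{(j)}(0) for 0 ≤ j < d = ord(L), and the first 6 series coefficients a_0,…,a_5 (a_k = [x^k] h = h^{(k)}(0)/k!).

f: a_k = 3, 9/2, -27/8, 81/16, -1215/128, 5103/256, …
g: a_k = 4, 4, 4, 4, 4, 4, …
Sum ⇒ L₀ = lclm(L_f,L_g) in ℚ(x)⟨Dx⟩.
Integrate: L := L₀·Dx.
L = (21 + 27·x)·Dx + (-17 - 30·x - 81·x^2)·Dx^2 + (-2 + 14·x + 42·x^2 - 54·x^3)·Dx^3  (order 3).
h: a_k = 0, 7, 17/4, 5/24, 145/64, -703/640, …
ICs: h(0) = 0, h′(0) = 7, h′′(0) = 17/2.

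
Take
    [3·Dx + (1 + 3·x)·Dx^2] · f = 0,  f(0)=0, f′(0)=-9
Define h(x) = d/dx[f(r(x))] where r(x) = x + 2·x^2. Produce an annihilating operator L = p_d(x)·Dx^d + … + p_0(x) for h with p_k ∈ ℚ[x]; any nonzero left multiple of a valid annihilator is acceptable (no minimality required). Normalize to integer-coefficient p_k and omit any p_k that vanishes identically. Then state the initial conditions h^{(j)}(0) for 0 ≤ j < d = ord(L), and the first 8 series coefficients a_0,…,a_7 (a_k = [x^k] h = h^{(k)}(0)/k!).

f: a_k = 0, -9, 27/2, -27, 243/4, -729/5, 729/2, -6561/7, …
Substitute x→r, Dx→(1/r')Dx; clear ⇒ L₀.
h₀' ⇒ L via d/dx closure of L₀.
L = (-1 + 12·x + 24·x^2) + (1 + 7·x + 18·x^2 + 24·x^3)·Dx  (order 1).
h: a_k = -9, -9, 81, -189, 81, 891, -3159, 4131, …
ICs: h(0) = -9.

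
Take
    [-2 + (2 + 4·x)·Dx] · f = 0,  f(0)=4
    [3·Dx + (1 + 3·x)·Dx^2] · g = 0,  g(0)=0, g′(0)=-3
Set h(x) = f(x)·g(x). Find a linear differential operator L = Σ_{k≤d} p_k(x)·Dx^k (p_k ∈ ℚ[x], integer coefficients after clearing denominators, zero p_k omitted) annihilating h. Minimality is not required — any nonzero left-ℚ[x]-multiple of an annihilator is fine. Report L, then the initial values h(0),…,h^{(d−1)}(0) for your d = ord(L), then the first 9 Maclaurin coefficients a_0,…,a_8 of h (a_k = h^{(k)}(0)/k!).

f: a_k = 4, 4, -2, 2, -5/2, 7/2, -21/4, 33/4, -429/32, …
g: a_k = 0, -3, 9/2, -9, 81/4, -243/5, 243/2, -2187/7, 6561/8, …
Product ⇒ symmetric product L₀, ord ≤ 2.
L = 3·x + (1 + 2·x)·Dx + (1 + 7·x + 16·x^2 + 12·x^3)·Dx^2  (order 2).
h: a_k = 0, -12, 6, -12, 30, -789/10, 4227/20, -40041/70, 54603/35, …
ICs: h(0) = 0, h′(0) = -12.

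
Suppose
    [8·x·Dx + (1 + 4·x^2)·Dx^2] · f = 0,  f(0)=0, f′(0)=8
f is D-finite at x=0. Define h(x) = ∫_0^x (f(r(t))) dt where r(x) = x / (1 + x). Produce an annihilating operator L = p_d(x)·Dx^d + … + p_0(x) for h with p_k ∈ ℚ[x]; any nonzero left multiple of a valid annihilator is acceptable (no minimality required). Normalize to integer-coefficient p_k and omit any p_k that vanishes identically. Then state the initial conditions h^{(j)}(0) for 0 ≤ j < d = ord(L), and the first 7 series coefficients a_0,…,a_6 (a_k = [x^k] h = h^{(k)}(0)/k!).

f: a_k = 0, 8, 0, -32/3, 0, 128/5, 0, …
f∘r: x↦r, Dx↦Dx/r' in L_f ⇒ L₀.
h=∫h₀ ⇒ L = L₀·Dx.
L = (2 + 10·x)·Dx^2 + (1 + 2·x + 5·x^2)·Dx^3  (order 3).
h: a_k = 0, 0, 4, -8/3, -2/3, 24/5, -76/15, …
ICs: h(0) = 0, h′(0) = 0, h′′(0) = 8.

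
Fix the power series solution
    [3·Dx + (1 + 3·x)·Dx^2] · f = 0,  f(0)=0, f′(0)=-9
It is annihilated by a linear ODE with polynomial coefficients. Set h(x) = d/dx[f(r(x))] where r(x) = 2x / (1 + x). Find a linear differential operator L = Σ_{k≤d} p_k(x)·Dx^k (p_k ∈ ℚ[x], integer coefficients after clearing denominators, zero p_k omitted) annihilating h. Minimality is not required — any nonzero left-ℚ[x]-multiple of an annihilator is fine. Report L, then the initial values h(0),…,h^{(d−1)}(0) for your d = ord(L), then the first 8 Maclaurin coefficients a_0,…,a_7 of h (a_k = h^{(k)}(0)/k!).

f: a_k = 0, -9, 27/2, -27, 243/4, -729/5, 729/2, -6561/7, …
Substitute x→r, Dx→(1/r')Dx; clear ⇒ L₀.
Derive L from L₀ (diff closure).
L = (8 + 14·x) + (1 + 8·x + 7·x^2)·Dx  (order 1).
h: a_k = -18, 144, -1026, 7200, -50418, 352944, -2470626, 17294400, …
ICs: h(0) = -18.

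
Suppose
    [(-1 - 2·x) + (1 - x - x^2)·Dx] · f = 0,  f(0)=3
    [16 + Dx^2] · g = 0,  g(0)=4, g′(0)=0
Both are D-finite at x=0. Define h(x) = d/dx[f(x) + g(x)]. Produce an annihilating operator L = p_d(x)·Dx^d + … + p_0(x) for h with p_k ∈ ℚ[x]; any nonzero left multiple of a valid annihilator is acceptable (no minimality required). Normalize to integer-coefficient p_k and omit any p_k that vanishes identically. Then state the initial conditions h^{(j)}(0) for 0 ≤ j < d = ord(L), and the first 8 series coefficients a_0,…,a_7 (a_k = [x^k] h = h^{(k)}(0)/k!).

f: a_k = 3, 3, 6, 9, 15, 24, 39, 63, …
g: a_k = 4, 0, -32, 0, 128/3, 0, -1024/45, 0, …
Weyl lclm of L_f,L_g ⇒ L₀ (ord ≤ 3).
h₀' ⇒ L via d/dx closure of L₀.
L = (1472 + 2624·x + 2560·x^2 + 640·x^3 + 2240·x^4 + 2304·x^5 + 768·x^6) + (-272 - 112·x + 1008·x^2 - 160·x^3 - 800·x^4 + 576·x^5 + 896·x^6 + 256·x^7)·Dx + (92 + 164·x + 160·x^2 + 40·x^3 + 140·x^4 + 144·x^5 + 48·x^6)·Dx^2 + (-17 - 7·x + 63·x^2 - 10·x^3 - 50·x^4 + 36·x^5 + 56·x^6 + 16·x^7)·Dx^3  (order 3).
h: a_k = 3, -52, 27, 692/3, 120, 1462/15, 441, 273424/315, …
ICs: h(0) = 3, h′(0) = -52, h′′(0) = 54.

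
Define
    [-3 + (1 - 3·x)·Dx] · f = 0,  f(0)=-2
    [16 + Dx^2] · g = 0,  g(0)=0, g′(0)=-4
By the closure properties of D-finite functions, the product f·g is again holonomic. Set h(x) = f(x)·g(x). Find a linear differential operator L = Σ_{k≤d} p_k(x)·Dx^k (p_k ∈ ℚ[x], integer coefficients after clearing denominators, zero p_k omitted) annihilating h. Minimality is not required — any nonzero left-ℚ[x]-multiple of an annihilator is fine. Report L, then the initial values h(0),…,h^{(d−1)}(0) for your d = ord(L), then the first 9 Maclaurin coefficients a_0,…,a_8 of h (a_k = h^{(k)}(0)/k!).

L = (-16 + 48·x) + 6·Dx + (-1 + 3·x)·Dx^2  (order 2).
h: a_k = 0, 8, 24, 152/3, 152, 7096/15, 7096/5, 1339096/315, 1339096/105, …
ICs: h(0) = 0, h′(0) = 8.

f: a_k = -2, -6, -18, -54, -162, -486, -1458, -4374, -13122, …
g: a_k = 0, -4, 0, 32/3, 0, -128/15, 0, 1024/315, 0, …
f·g: L₀ = L_f ⊗_s L_g, ord ≤ 1·2.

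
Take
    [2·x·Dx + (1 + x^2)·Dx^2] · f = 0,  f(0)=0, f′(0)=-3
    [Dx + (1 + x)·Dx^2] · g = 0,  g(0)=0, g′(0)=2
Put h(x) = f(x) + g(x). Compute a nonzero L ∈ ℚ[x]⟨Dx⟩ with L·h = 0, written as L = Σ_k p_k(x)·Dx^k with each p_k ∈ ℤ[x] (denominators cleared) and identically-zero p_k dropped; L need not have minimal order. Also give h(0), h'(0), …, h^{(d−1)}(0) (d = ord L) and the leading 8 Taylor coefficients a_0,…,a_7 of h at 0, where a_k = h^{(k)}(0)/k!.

f: a_k = 0, -3, 0, 1, 0, -3/5, 0, 3/7, …
g: a_k = 0, 2, -1, 2/3, -1/2, 2/5, -1/3, 2/7, …
f+g: L₀ = lclm(L_f,L_g), ord ≤ 2+2.
L = (-2 - 6·x + 6·x^2 + 2·x^3)·Dx + (-4 - 4·x + 12·x^3 + 4·x^4)·Dx^2 + (-1 + x + 2·x^2 + 2·x^3 + 3·x^4 + x^5)·Dx^3  (order 3).
h: a_k = 0, -1, -1, 5/3, -1/2, -1/5, -1/3, 5/7, …
ICs: h(0) = 0, h′(0) = -1, h′′(0) = -2.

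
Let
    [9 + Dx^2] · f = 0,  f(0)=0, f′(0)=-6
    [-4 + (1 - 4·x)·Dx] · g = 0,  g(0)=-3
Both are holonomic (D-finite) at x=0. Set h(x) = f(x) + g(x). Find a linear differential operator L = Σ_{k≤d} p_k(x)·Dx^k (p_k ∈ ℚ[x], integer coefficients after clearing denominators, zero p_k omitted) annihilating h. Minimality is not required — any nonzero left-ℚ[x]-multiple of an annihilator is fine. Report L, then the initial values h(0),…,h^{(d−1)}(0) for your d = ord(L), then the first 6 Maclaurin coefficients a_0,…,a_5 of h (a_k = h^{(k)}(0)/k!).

L = (-3780 + 2592·x - 5184·x^2) + (369 - 2124·x + 3888·x^2 - 5184·x^3)·Dx + (-420 + 288·x - 576·x^2)·Dx^2 + (41 - 236·x + 432·x^2 - 576·x^3)·Dx^3  (order 3).
h: a_k = -3, -18, -48, -183, -768, -61521/20, …
ICs: h(0) = -3, h′(0) = -18, h′′(0) = -96.

f: a_k = 0, -6, 0, 9, 0, -81/20, …
g: a_k = -3, -12, -48, -192, -768, -3072, …
L₀ := lclm(L_f,L_g); ord L₀ ≤ 2+1.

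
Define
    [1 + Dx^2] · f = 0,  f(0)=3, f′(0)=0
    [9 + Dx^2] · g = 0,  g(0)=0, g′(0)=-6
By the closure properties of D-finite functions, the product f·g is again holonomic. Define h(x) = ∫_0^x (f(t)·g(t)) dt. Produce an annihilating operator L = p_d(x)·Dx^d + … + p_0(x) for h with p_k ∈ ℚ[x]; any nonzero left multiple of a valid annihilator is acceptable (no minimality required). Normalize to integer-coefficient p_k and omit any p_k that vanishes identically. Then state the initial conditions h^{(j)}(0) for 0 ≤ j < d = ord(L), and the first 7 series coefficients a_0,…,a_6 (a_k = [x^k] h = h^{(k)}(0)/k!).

L = 64·Dx + 20·Dx^3 + Dx^5  (order 5).
h: a_k = 0, 0, -9, 0, 9, 0, -22/5, …
ICs: h(0) = 0, h′(0) = 0, h′′(0) = -18, h′′′(0) = 0, h′′′′(0) = 216.

f: a_k = 3, 0, -3/2, 0, 1/8, 0, -1/240, …
g: a_k = 0, -6, 0, 9, 0, -81/20, 0, …
L₀ := L_f ⊗_s L_g (sym. prod.), ord ≤ 4.
h=∫₀ˣh₀: take L = L₀·Dx.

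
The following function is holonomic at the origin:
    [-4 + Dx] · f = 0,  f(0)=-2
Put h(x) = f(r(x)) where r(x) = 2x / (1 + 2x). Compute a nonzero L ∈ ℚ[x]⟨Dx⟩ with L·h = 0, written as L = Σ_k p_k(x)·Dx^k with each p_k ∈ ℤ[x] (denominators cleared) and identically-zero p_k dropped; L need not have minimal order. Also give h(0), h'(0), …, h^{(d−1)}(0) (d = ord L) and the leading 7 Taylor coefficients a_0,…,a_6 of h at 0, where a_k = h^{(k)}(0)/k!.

L = -8 + (1 + 4·x + 4·x^2)·Dx  (order 1).
h: a_k = -2, -16, -32, 64/3, 128/3, -1792/15, 5632/45, …
ICs: h(0) = -2.

f: a_k = -2, -8, -16, -64/3, -64/3, -256/15, -512/45, …
h₀=f(r): pull back L_f along r ⇒ L₀.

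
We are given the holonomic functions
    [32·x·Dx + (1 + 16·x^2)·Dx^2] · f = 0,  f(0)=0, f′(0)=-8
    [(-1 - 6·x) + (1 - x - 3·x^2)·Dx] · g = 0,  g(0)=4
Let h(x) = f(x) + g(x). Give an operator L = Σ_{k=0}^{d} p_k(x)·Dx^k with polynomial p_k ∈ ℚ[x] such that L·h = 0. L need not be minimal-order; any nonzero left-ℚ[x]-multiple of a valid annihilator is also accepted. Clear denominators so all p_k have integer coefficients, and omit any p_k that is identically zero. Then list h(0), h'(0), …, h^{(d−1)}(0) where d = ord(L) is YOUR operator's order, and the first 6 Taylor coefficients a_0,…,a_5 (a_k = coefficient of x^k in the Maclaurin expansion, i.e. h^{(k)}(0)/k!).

L = (128 - 512·x - 10560·x^2 - 25344·x^3 - 95904·x^4 - 41472·x^6)·Dx + (-37 - 208·x + 206·x^2 - 1476·x^3 - 24336·x^4 - 66528·x^5 - 6912·x^6 - 41472·x^7)·Dx^2 + (4 + 21·x + 198·x^2 + 90·x^3 + 1775·x^4 - 4080·x^5 - 6336·x^6 - 2304·x^7 - 6912·x^8)·Dx^3  (order 3).
h: a_k = 4, -4, 16, 212/3, 76, -1248/5, …
ICs: h(0) = 4, h′(0) = -4, h′′(0) = 32.

f: a_k = 0, -8, 0, 128/3, 0, -2048/5, …
g: a_k = 4, 4, 16, 28, 76, 160, …
Weyl lclm of L_f,L_g ⇒ L₀ (ord ≤ 3).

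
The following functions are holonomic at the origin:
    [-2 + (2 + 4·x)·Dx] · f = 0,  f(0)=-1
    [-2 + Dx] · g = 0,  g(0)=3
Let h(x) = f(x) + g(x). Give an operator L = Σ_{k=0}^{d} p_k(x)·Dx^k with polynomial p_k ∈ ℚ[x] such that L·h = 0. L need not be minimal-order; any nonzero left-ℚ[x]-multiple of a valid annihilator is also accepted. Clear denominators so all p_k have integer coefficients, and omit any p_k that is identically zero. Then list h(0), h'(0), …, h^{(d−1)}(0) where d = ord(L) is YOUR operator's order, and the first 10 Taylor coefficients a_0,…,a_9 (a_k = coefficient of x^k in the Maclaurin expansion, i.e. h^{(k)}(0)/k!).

f: a_k = -1, -1, 1/2, -1/2, 5/8, -7/8, 21/16, -33/16, 429/128, -715/128, …
g: a_k = 3, 6, 6, 4, 2, 4/5, 4/15, 8/105, 2/105, 4/945, …
h₀=f+g: left-lcm gives L₀, ord ≤ 2.
L = (6 + 8·x) + (-5 - 16·x - 16·x^2)·Dx + (1 + 6·x + 8·x^2)·Dx^2  (order 2).
h: a_k = 2, 5, 13/2, 7/2, 21/8, -3/40, 379/240, -3337/1680, 45301/13440, -675163/120960, …
ICs: h(0) = 2, h′(0) = 5.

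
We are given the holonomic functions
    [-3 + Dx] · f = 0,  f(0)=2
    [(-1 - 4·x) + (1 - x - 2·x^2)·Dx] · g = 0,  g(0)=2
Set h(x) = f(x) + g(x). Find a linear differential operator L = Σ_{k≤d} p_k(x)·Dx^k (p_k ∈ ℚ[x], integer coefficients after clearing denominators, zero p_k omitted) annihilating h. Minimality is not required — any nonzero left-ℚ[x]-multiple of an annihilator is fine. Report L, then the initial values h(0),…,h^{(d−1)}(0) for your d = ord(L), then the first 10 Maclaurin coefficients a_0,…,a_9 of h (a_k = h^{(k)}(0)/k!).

L = (9 + 9·x + 126·x^2 + 72·x^3) + (3 - 30·x - 51·x^2 + 36·x^3 + 36·x^4)·Dx + (-2 + 9·x + 3·x^2 - 20·x^3 - 12·x^4)·Dx^2  (order 2).
h: a_k = 4, 8, 15, 19, 115/4, 921/20, 3521/40, 47843/280, 766809/2240, 1527923/2240, …
ICs: h(0) = 4, h′(0) = 8.

f: a_k = 2, 6, 9, 9, 27/4, 81/20, 81/40, 243/280, 729/2240, 243/2240, …
g: a_k = 2, 2, 6, 10, 22, 42, 86, 170, 342, 682, …
Sum ⇒ L₀ = lclm(L_f,L_g) in ℚ(x)⟨Dx⟩.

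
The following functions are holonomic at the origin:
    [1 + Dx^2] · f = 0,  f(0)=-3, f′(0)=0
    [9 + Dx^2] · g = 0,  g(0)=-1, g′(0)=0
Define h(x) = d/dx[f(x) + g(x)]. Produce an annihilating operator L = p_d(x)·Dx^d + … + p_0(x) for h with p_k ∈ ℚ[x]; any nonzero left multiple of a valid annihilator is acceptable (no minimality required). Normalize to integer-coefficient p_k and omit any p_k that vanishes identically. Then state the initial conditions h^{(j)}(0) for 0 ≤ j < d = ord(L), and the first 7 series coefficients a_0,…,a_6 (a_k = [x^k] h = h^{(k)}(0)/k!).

f: a_k = -3, 0, 3/2, 0, -1/8, 0, 1/240, …
g: a_k = -1, 0, 9/2, 0, -27/8, 0, 81/80, …
h₀=f+g: left-lcm gives L₀, ord ≤ 4.
Differentiate: ansatz ord ≤ ord L₀ ⇒ L.
L = 9 + 10·Dx^2 + Dx^4  (order 4).
h: a_k = 0, 12, 0, -14, 0, 61/10, 0, …
ICs: h(0) = 0, h′(0) = 12, h′′(0) = 0, h′′′(0) = -84.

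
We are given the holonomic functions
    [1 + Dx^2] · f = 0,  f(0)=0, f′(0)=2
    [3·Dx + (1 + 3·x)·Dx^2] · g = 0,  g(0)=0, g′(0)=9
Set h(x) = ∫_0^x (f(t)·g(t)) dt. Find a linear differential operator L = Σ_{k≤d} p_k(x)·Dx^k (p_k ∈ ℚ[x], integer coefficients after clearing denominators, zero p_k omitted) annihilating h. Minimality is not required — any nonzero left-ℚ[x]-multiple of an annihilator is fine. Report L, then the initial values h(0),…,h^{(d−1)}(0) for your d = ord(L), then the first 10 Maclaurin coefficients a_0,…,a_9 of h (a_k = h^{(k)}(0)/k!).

L = (-203 - 222·x - 189·x^2 + 432·x^3 + 324·x^4)·Dx + (-84 - 108·x + 648·x^2 + 648·x^3)·Dx^2 + (-208 - 228·x - 54·x^2 + 864·x^3 + 648·x^4)·Dx^3 + (-84 - 108·x + 648·x^2 + 648·x^3)·Dx^4 + (-5 - 6·x + 135·x^2 + 432·x^3 + 324·x^4)·Dx^5  (order 5).
h: a_k = 0, 0, 0, 6, -27/4, 51/5, -39/2, 1131/28, -28359/320, 511397/2520, …
ICs: h(0) = 0, h′(0) = 0, h′′(0) = 0, h′′′(0) = 36, h′′′′(0) = -162.

f: a_k = 0, 2, 0, -1/3, 0, 1/60, 0, -1/2520, 0, 1/181440, …
g: a_k = 0, 9, -27/2, 27, -243/4, 729/5, -729/2, 6561/7, -19683/8, 6561, …
L₀ := L_f ⊗_s L_g (sym. prod.), ord ≤ 4.
h=∫h₀ ⇒ L = L₀·Dx.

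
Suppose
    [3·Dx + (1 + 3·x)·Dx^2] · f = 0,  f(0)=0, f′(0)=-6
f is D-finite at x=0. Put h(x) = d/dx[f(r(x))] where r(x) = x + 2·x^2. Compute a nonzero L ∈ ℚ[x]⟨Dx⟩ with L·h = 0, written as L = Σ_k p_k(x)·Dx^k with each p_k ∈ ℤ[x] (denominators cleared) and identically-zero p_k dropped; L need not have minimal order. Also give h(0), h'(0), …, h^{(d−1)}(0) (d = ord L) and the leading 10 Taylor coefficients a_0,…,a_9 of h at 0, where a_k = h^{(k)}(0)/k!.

L = (-1 + 12·x + 24·x^2) + (1 + 7·x + 18·x^2 + 24·x^3)·Dx  (order 1).
h: a_k = -6, -6, 54, -126, 54, 594, -2106, 2754, 4374, -29646, …
ICs: h(0) = -6.

f: a_k = 0, -6, 9, -18, 81/2, -486/5, 243, -4374/7, 6561/4, -4374, …
Change of var in L_f (x↦r) gives L₀.
h=h₀': d/dx-closure on L₀ ⇒ L.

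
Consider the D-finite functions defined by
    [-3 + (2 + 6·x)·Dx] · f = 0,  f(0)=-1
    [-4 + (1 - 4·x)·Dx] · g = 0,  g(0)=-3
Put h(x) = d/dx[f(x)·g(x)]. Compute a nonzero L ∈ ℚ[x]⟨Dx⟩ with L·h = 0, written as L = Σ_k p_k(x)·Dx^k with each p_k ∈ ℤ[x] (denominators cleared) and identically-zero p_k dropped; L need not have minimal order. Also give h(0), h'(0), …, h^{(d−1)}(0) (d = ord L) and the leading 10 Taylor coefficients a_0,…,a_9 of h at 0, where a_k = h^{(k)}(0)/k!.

L = (167 + 792·x + 432·x^2) + (-22 - 2·x + 288·x^2 + 288·x^3)·Dx  (order 1).
h: a_k = 33/2, 501/4, 12267/16, 129633/32, 5210835/256, 49886235/512, 932725311/2048, 8519330265/4096, 613771759395/65536, 5453595750615/131072, …
ICs: h(0) = 33/2.

f: a_k = -1, -3/2, 9/8, -27/16, 405/128, -1701/256, 15309/1024, -72171/2048, 2814669/32768, -14073345/65536, …
g: a_k = -3, -12, -48, -192, -768, -3072, -12288, -49152, -196608, -786432, …
Sym-product of L_f,L_g gives L₀ (≤ ord 1).
Derive L from L₀ (diff closure).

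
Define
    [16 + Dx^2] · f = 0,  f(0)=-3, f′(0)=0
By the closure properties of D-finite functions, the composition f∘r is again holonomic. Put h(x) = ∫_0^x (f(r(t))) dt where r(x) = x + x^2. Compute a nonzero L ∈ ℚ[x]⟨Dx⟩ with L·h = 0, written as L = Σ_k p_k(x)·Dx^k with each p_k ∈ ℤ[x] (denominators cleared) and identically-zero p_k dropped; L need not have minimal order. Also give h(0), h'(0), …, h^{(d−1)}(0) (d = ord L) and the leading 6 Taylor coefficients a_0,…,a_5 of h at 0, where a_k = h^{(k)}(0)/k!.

f: a_k = -3, 0, 24, 0, -32, 0, …
Change of var in L_f (x↦r) gives L₀.
∫: right-multiply L₀ by Dx.
L = (16 + 96·x + 192·x^2 + 128·x^3)·Dx - 2·Dx^2 + (1 + 2·x)·Dx^3  (order 3).
h: a_k = 0, -3, 0, 8, 12, -8/5, …
ICs: h(0) = 0, h′(0) = -3, h′′(0) = 0.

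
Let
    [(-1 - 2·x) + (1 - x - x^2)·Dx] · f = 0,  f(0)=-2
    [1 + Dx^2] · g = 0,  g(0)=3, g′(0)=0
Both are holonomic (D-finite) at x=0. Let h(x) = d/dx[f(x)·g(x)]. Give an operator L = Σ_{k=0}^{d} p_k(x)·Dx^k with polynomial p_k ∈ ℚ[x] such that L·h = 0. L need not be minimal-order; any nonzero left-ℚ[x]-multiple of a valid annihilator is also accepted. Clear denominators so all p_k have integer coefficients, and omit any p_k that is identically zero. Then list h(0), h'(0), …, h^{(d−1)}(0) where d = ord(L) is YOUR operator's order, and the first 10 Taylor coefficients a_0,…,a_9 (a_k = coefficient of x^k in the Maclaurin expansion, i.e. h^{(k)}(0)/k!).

L = (3 - 2·x - x^2 + 2·x^3 + x^4) + (4 + 10·x + 6·x^2 + 4·x^3)·Dx + (-1 + x^2 + 2·x^3 + x^4)·Dx^2  (order 2).
h: a_k = -6, -18, -45, -97, -785/4, -7619/20, -86303/120, -372363/280, -5422539/2240, -263214179/60480, …
ICs: h(0) = -6, h′(0) = -18.

f: a_k = -2, -2, -4, -6, -10, -16, -26, -42, -68, -110, …
g: a_k = 3, 0, -3/2, 0, 1/8, 0, -1/240, 0, 1/13440, 0, …
f·g: L₀ = L_f ⊗_s L_g, ord ≤ 1·2.
h=h₀': d/dx-closure on L₀ ⇒ L.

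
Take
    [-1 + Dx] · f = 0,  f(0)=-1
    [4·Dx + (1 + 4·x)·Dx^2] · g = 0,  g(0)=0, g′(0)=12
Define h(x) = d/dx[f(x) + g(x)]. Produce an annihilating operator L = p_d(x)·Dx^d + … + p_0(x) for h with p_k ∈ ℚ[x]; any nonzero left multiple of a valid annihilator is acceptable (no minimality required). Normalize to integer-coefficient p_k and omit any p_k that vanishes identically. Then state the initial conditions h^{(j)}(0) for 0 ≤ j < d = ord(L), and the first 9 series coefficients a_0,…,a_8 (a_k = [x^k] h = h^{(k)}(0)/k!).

f: a_k = -1, -1, -1/2, -1/6, -1/24, -1/120, -1/720, -1/5040, -1/40320, …
g: a_k = 0, 12, -24, 64, -192, 3072/5, -2048, 49152/7, -24576, …
L₀ := lclm(L_f,L_g); ord L₀ ≤ 1+2.
Differentiate: ansatz ord ≤ ord L₀ ⇒ L.
L = (-36 - 16·x) + (31 - 8·x - 16·x^2)·Dx + (5 + 24·x + 16·x^2)·Dx^2  (order 2).
h: a_k = 11, -49, 383/2, -4609/6, 73727/24, -1474561/120, 35389439/720, -990904321/5040, 31708938239/40320, …
ICs: h(0) = 11, h′(0) = -49.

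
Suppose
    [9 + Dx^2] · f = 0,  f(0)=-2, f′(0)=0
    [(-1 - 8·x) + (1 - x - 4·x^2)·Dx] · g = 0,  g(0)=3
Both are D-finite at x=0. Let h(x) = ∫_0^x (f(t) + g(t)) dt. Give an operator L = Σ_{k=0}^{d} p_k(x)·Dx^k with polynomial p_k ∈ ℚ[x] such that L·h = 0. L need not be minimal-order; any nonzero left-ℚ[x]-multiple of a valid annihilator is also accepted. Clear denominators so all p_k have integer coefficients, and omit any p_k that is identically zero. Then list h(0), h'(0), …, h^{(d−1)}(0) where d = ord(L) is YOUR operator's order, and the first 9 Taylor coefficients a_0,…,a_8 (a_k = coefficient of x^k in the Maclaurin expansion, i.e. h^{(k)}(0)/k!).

f: a_k = -2, 0, 9, 0, -27/4, 0, 81/40, 0, -729/2240, …
g: a_k = 3, 3, 15, 27, 87, 195, 543, 1323, 3495, …
L₀ := lclm(L_f,L_g); ord L₀ ≤ 2+1.
h=∫₀ˣh₀: take L = L₀·Dx.
L = (-567 - 4806·x - 3321·x^2 - 9936·x^3 - 6480·x^4 - 10368·x^5)·Dx + (171 - 117·x - 441·x^2 + 135·x^3 - 540·x^4 - 3888·x^5 - 5184·x^6)·Dx^2 + (-63 - 534·x - 369·x^2 - 1104·x^3 - 720·x^4 - 1152·x^5)·Dx^3 + (19 - 13·x - 49·x^2 + 15·x^3 - 60·x^4 - 432·x^5 - 576·x^6)·Dx^4  (order 4).
h: a_k = 0, 1, 3/2, 8, 27/4, 321/20, 65/2, 21801/280, 1323/8, …
ICs: h(0) = 0, h′(0) = 1, h′′(0) = 3, h′′′(0) = 48.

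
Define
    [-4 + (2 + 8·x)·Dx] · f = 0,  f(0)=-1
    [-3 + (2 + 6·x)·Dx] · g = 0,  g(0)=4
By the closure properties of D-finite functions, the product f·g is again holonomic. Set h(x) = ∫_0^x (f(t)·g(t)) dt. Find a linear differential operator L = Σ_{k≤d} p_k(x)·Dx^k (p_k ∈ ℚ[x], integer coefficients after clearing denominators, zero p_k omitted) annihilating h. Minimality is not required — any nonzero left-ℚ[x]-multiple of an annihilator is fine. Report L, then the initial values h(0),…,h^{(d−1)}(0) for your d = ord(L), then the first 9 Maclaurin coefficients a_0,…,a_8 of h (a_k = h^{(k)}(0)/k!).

f: a_k = -1, -2, 2, -4, 10, -28, 84, -264, 858, …
g: a_k = 4, 6, -9/2, 27/4, -405/32, 1701/64, -15309/256, 72171/512, -2814669/8192, …
Sym-product of L_f,L_g gives L₀ (≤ ord 1).
h=∫h₀ ⇒ L = L₀·Dx.
L = (-7 - 24·x)·Dx + (2 + 14·x + 24·x^2)·Dx^2  (order 2).
h: a_k = 0, -4, -7, 1/6, -7/16, 197/160, -1393/384, 19797/1792, -141351/4096, …
ICs: h(0) = 0, h′(0) = -4.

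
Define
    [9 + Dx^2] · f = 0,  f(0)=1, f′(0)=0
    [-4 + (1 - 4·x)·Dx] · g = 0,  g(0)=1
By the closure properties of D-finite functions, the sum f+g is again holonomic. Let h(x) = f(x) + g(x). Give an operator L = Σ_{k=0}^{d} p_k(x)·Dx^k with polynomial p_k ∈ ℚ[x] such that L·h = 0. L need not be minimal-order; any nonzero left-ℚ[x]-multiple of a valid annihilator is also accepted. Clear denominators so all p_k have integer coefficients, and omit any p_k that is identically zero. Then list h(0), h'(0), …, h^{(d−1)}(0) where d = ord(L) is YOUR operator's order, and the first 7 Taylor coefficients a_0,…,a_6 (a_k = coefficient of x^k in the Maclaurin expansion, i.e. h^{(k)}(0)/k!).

L = (-3780 + 2592·x - 5184·x^2) + (369 - 2124·x + 3888·x^2 - 5184·x^3)·Dx + (-420 + 288·x - 576·x^2)·Dx^2 + (41 - 236·x + 432·x^2 - 576·x^3)·Dx^3  (order 3).
h: a_k = 2, 4, 23/2, 64, 2075/8, 1024, 327599/80, …
ICs: h(0) = 2, h′(0) = 4, h′′(0) = 23.

f: a_k = 1, 0, -9/2, 0, 27/8, 0, -81/80, …
g: a_k = 1, 4, 16, 64, 256, 1024, 4096, …
f+g: L₀ = lclm(L_f,L_g), ord ≤ 2+1.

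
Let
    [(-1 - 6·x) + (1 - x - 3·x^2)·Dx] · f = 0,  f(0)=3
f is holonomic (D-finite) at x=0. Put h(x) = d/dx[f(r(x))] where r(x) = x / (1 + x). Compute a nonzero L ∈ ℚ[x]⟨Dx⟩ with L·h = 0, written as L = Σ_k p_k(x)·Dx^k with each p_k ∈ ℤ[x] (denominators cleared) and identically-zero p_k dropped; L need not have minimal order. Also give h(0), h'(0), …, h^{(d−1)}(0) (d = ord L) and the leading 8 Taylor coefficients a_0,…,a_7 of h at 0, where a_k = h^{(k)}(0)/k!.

f: a_k = 3, 3, 12, 21, 57, 120, 291, 651, …
f∘r: x↦r, Dx↦Dx/r' in L_f ⇒ L₀.
Differentiate: ansatz ord ≤ ord L₀ ⇒ L.
L = (6 + 18·x + 72·x^2 + 42·x^3) + (-1 - 9·x - 12·x^2 + 17·x^3 + 21·x^4)·Dx  (order 1).
h: a_k = 3, 18, 0, 108, -135, 648, -1323, 4104, …
ICs: h(0) = 3.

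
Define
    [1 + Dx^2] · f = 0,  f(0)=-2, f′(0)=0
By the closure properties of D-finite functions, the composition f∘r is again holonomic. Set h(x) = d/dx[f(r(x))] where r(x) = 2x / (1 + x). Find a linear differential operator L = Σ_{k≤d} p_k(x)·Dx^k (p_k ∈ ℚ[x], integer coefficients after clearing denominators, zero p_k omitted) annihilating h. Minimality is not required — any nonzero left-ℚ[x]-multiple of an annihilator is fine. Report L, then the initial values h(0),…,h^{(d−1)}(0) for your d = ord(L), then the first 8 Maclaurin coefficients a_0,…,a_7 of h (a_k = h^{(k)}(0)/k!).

L = (10 + 12·x + 6·x^2) + (6 + 18·x + 18·x^2 + 6·x^3)·Dx + (1 + 4·x + 6·x^2 + 4·x^3 + x^4)·Dx^2  (order 2).
h: a_k = 0, 8, -24, 128/3, -160/3, 616/15, 56/5, -37664/315, …
ICs: h(0) = 0, h′(0) = 8.

f: a_k = -2, 0, 1, 0, -1/12, 0, 1/360, 0, …
Substitute x→r, Dx→(1/r')Dx; clear ⇒ L₀.
Derive L from L₀ (diff closure).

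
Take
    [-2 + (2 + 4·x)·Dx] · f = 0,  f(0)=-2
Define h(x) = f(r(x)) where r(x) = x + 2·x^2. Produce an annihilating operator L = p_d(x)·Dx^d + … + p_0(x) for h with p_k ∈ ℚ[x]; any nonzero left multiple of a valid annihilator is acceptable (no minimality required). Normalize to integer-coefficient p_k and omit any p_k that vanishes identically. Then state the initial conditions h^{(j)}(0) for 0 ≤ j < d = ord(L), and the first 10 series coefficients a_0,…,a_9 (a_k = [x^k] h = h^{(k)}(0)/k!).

L = (-1 - 4·x) + (1 + 2·x + 4·x^2)·Dx  (order 1).
h: a_k = -2, -2, -3, 3, -3/4, -15/4, 57/8, -21/8, -867/64, 1893/64, …
ICs: h(0) = -2.

f: a_k = -2, -2, 1, -1, 5/4, -7/4, 21/8, -33/8, 429/64, -715/64, …
Substitute x→r, Dx→(1/r')Dx; clear ⇒ L₀.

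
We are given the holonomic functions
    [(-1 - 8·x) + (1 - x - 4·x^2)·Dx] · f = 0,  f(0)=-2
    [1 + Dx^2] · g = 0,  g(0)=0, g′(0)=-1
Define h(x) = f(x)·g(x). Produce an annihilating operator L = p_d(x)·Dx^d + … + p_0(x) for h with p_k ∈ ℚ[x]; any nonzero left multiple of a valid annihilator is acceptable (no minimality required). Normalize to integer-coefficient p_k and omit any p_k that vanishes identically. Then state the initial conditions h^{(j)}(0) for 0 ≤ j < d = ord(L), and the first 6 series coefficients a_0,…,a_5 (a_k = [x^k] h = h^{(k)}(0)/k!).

f: a_k = -2, -2, -10, -18, -58, -130, …
g: a_k = 0, -1, 0, 1/6, 0, -1/120, …
L₀ := L_f ⊗_s L_g (sym. prod.), ord ≤ 2.
L = (7 + x + 4·x^2) + (2 + 16·x)·Dx + (-1 + x + 4·x^2)·Dx^2  (order 2).
h: a_k = 0, 2, 2, 29/3, 53/3, 1127/20, …
ICs: h(0) = 0, h′(0) = 2.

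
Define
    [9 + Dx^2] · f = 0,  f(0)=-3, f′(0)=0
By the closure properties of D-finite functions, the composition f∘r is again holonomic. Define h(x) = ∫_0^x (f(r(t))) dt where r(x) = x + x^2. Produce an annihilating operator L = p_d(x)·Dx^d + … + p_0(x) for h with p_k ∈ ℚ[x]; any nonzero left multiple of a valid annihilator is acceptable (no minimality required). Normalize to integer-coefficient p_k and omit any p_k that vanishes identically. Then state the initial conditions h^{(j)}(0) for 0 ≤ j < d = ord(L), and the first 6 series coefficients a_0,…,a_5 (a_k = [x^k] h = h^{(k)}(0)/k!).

L = (9 + 54·x + 108·x^2 + 72·x^3)·Dx - 2·Dx^2 + (1 + 2·x)·Dx^3  (order 3).
h: a_k = 0, -3, 0, 9/2, 27/4, 27/40, …
ICs: h(0) = 0, h′(0) = -3, h′′(0) = 0.

f: a_k = -3, 0, 27/2, 0, -81/8, 0, …
Substitute x→r, Dx→(1/r')Dx; clear ⇒ L₀.
h=∫₀ˣh₀: take L = L₀·Dx.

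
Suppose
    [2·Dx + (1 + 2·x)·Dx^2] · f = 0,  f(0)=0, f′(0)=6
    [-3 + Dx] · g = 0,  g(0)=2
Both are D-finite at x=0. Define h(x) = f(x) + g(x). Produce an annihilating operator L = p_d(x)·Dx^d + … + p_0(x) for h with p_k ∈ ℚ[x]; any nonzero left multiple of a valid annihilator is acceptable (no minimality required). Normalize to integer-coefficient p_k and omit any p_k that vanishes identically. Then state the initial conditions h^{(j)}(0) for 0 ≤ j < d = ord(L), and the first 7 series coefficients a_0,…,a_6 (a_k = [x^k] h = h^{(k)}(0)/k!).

L = (-42 - 36·x)·Dx + (-1 - 36·x - 36·x^2)·Dx^2 + (5 + 16·x + 12·x^2)·Dx^3  (order 3).
h: a_k = 2, 12, 3, 17, -21/4, 93/4, -1199/40, …
ICs: h(0) = 2, h′(0) = 12, h′′(0) = 6.

f: a_k = 0, 6, -6, 8, -12, 96/5, -32, …
g: a_k = 2, 6, 9, 9, 27/4, 81/20, 81/40, …
f+g: L₀ = lclm(L_f,L_g), ord ≤ 2+1.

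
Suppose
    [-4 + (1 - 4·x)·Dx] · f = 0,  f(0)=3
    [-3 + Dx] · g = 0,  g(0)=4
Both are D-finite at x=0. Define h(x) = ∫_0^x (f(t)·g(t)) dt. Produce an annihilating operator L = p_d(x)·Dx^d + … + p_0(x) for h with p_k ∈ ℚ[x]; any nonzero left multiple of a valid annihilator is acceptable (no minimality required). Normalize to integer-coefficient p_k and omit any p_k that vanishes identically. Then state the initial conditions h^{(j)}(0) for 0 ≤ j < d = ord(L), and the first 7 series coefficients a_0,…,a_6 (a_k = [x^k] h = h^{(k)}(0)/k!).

f: a_k = 3, 12, 48, 192, 768, 3072, 12288, …
g: a_k = 4, 12, 18, 18, 27/2, 81/10, 81/20, …
Product ⇒ symmetric product L₀, ord ≤ 1.
Integrate: L := L₀·Dx.
L = (7 - 12·x)·Dx + (-1 + 4·x)·Dx^2  (order 2).
h: a_k = 0, 12, 42, 130, 807/2, 12993/10, 86701/20, …
ICs: h(0) = 0, h′(0) = 12.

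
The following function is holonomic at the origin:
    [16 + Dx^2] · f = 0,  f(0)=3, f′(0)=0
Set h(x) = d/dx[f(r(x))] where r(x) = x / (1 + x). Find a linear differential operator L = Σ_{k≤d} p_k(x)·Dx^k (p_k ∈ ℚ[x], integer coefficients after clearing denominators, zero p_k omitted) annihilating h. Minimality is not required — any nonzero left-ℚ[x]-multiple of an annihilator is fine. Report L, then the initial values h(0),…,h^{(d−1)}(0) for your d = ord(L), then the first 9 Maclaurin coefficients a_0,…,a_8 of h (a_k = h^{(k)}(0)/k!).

L = (22 + 12·x + 6·x^2) + (6 + 18·x + 18·x^2 + 6·x^3)·Dx + (1 + 4·x + 6·x^2 + 4·x^3 + x^4)·Dx^2  (order 2).
h: a_k = 0, -48, 144, -160, -160, 5488/5, -13776/5, 100544/21, -215232/35, …
ICs: h(0) = 0, h′(0) = -48.

f: a_k = 3, 0, -24, 0, 32, 0, -256/15, 0, 512/105, …
f∘r: x↦r, Dx↦Dx/r' in L_f ⇒ L₀.
Derive L from L₀ (diff closure).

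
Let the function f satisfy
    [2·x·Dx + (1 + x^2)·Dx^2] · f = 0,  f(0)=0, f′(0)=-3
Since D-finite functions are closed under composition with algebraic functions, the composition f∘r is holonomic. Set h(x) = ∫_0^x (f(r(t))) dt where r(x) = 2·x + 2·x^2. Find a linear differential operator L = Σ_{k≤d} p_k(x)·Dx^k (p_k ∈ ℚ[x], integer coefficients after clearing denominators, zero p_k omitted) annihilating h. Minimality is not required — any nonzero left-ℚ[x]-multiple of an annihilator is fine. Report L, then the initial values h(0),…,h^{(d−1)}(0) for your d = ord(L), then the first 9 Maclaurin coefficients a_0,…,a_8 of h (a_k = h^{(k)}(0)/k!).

L = (-2 + 8·x + 32·x^2 + 48·x^3 + 24·x^4)·Dx^2 + (1 + 2·x + 4·x^2 + 16·x^3 + 20·x^4 + 8·x^5)·Dx^3  (order 3).
h: a_k = 0, 0, -3, -2, 2, 24/5, 4/5, -88/7, -120/7, …
ICs: h(0) = 0, h′(0) = 0, h′′(0) = -6.

f: a_k = 0, -3, 0, 1, 0, -3/5, 0, 3/7, 0, …
L₀ from L_f via x↦r, Dx↦r'^{-1}Dx.
h=∫₀ˣh₀: take L = L₀·Dx.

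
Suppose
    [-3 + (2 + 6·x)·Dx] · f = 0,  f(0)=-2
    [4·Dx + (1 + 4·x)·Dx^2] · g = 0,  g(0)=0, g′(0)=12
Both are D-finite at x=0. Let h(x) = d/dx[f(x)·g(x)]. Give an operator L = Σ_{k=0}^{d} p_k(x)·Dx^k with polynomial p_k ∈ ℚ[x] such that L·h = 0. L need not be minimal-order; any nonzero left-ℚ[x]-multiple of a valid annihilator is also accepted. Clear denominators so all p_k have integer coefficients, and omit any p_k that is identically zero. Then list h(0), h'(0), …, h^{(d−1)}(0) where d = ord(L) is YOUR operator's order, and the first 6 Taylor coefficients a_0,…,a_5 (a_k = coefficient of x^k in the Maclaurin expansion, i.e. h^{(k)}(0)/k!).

L = (-33 + 72·x + 432·x^2) + (-4 + 324·x + 2160·x^2 + 3456·x^3)·Dx + (4 + 88·x + 612·x^2 + 1728·x^3 + 1728·x^4)·Dx^2  (order 2).
h: a_k = -24, 24, -87, 390, -28149/16, 620859/80, …
ICs: h(0) = -24, h′(0) = 24.

f: a_k = -2, -3, 9/4, -27/8, 405/64, -1701/128, …
g: a_k = 0, 12, -24, 64, -192, 3072/5, …
Product ⇒ symmetric product L₀, ord ≤ 2.
Differentiate: ansatz ord ≤ ord L₀ ⇒ L.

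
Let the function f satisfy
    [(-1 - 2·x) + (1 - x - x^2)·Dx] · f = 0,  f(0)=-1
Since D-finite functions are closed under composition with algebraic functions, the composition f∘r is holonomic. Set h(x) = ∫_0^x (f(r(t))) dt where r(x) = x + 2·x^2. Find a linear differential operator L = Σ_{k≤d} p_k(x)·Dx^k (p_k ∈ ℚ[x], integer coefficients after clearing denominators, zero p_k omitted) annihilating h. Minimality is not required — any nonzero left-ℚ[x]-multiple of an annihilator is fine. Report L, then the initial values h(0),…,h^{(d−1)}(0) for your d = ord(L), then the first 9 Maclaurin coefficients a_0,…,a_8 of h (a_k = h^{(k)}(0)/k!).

f: a_k = -1, -1, -2, -3, -5, -8, -13, -21, -34, …
Substitute x→r, Dx→(1/r')Dx; clear ⇒ L₀.
h=∫h₀ ⇒ L = L₀·Dx.
L = (1 + 6·x + 12·x^2 + 16·x^3)·Dx + (-1 + x + 3·x^2 + 4·x^3 + 4·x^4)·Dx^2  (order 2).
h: a_k = 0, -1, -1/2, -4/3, -11/4, -31/5, -14, -237/7, -657/8, …
ICs: h(0) = 0, h′(0) = -1.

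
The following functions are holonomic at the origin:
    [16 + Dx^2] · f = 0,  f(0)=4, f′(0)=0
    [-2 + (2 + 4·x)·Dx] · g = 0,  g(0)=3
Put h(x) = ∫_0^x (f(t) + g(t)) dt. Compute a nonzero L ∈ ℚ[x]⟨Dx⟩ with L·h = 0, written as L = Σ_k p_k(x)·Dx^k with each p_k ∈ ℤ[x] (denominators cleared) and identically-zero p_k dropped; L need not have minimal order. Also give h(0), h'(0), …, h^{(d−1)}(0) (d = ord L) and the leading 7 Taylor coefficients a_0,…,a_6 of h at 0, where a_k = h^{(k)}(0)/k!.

L = (-304 - 1024·x - 1024·x^2)·Dx + (240 + 1504·x + 3072·x^2 + 2048·x^3)·Dx^2 + (-19 - 64·x - 64·x^2)·Dx^3 + (15 + 94·x + 192·x^2 + 128·x^3)·Dx^4  (order 4).
h: a_k = 0, 7, 3/2, -67/6, 3/8, 979/120, 7/16, …
ICs: h(0) = 0, h′(0) = 7, h′′(0) = 3, h′′′(0) = -67.

f: a_k = 4, 0, -32, 0, 128/3, 0, -1024/45, …
g: a_k = 3, 3, -3/2, 3/2, -15/8, 21/8, -63/16, …
Sum ⇒ L₀ = lclm(L_f,L_g) in ℚ(x)⟨Dx⟩.
h=∫₀ˣh₀: take L = L₀·Dx.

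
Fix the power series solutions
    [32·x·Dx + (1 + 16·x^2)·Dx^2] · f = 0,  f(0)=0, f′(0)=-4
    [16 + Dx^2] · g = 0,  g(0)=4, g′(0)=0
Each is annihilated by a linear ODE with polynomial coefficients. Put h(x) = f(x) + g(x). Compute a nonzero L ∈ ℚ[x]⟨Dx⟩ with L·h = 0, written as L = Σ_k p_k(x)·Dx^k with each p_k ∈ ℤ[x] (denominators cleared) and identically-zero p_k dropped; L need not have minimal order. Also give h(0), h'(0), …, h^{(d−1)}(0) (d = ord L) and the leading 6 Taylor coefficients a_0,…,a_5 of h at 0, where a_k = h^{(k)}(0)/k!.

L = (-5632·x + 114688·x^3 + 131072·x^5)·Dx + (-16 + 1792·x^2 + 36864·x^4 + 65536·x^6)·Dx^2 + (-352·x + 7168·x^3 + 8192·x^5)·Dx^3 + (-1 + 112·x^2 + 2304·x^4 + 4096·x^6)·Dx^4  (order 4).
h: a_k = 4, -4, -32, 64/3, 128/3, -1024/5, …
ICs: h(0) = 4, h′(0) = -4, h′′(0) = -64, h′′′(0) = 128.

f: a_k = 0, -4, 0, 64/3, 0, -1024/5, …
g: a_k = 4, 0, -32, 0, 128/3, 0, …
Weyl lclm of L_f,L_g ⇒ L₀ (ord ≤ 4).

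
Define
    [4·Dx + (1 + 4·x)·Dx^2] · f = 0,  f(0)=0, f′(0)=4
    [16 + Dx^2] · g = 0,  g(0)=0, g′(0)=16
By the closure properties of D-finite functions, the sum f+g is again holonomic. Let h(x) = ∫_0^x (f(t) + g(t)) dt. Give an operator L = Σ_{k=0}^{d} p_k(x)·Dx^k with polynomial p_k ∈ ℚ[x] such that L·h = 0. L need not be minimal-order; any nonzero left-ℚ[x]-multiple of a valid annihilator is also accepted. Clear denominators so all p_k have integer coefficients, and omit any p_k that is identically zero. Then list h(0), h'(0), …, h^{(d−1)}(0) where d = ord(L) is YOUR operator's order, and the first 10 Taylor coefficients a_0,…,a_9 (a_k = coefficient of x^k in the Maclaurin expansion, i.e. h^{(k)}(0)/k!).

L = (448 + 512·x + 1024·x^2)·Dx^2 + (48 + 320·x + 768·x^2 + 1024·x^3)·Dx^3 + (28 + 32·x + 64·x^2)·Dx^4 + (3 + 20·x + 48·x^2 + 64·x^3)·Dx^5  (order 5).
h: a_k = 0, 0, 10, -8/3, -16/3, -64/5, 1792/45, -2048/21, 91648/315, -8192/9, …
ICs: h(0) = 0, h′(0) = 0, h′′(0) = 20, h′′′(0) = -16, h′′′′(0) = -128.

f: a_k = 0, 4, -8, 64/3, -64, 1024/5, -2048/3, 16384/7, -8192, 262144/9, …
g: a_k = 0, 16, 0, -128/3, 0, 512/15, 0, -4096/315, 0, 8192/2835, …
Sum ⇒ L₀ = lclm(L_f,L_g) in ℚ(x)⟨Dx⟩.
∫: right-multiply L₀ by Dx.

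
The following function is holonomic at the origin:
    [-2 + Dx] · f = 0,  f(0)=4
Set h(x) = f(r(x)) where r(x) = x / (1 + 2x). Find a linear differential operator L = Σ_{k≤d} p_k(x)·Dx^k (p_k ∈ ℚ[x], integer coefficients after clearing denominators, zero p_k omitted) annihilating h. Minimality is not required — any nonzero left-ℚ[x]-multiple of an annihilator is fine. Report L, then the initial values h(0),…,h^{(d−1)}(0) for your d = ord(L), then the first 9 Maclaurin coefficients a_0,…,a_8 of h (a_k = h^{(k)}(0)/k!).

L = -2 + (1 + 4·x + 4·x^2)·Dx  (order 1).
h: a_k = 4, 8, -8, 16/3, 8/3, -304/15, 2416/45, -34912/315, 62728/315, …
ICs: h(0) = 4.

f: a_k = 4, 8, 8, 16/3, 8/3, 16/15, 16/45, 32/315, 8/315, …
h₀=f(r): pull back L_f along r ⇒ L₀.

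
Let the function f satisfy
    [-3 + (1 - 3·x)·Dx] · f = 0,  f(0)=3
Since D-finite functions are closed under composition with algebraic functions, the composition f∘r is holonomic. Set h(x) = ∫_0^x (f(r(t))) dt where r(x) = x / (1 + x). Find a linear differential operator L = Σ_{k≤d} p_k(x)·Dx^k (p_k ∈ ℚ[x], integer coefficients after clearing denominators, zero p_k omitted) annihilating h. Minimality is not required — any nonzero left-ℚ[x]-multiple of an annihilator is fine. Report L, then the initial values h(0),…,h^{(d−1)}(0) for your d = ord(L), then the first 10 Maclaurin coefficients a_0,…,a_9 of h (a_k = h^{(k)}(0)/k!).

f: a_k = 3, 9, 27, 81, 243, 729, 2187, 6561, 19683, 59049, …
f∘r: x↦r, Dx↦Dx/r' in L_f ⇒ L₀.
Integrate: L := L₀·Dx.
L = 3·Dx + (-1 + x + 2·x^2)·Dx^2  (order 2).
h: a_k = 0, 3, 9/2, 6, 9, 72/5, 24, 288/7, 72, 128, …
ICs: h(0) = 0, h′(0) = 3.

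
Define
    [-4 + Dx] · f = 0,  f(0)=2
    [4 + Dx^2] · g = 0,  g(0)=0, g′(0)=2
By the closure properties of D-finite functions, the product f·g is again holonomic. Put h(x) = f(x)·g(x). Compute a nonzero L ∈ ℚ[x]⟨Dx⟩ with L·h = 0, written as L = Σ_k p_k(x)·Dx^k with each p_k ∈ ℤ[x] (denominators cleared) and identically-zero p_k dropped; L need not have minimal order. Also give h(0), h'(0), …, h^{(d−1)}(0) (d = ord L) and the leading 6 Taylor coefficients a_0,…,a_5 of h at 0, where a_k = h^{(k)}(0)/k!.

L = 20 - 8·Dx + Dx^2  (order 2).
h: a_k = 0, 4, 16, 88/3, 32, 328/15, …
ICs: h(0) = 0, h′(0) = 4.

f: a_k = 2, 8, 16, 64/3, 64/3, 256/15, …
g: a_k = 0, 2, 0, -4/3, 0, 4/15, …
L₀ := L_f ⊗_s L_g (sym. prod.), ord ≤ 2.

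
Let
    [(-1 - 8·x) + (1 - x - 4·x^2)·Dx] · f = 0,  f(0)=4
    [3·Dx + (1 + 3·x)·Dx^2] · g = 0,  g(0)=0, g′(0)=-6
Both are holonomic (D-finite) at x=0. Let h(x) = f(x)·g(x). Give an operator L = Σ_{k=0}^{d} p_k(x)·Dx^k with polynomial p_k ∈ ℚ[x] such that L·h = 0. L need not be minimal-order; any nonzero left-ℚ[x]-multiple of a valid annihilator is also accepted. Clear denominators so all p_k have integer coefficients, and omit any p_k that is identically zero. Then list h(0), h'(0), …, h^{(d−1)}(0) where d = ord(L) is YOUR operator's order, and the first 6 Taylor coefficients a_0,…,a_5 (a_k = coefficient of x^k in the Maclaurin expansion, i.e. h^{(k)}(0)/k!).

L = (11 + 48·x) + (-1 + 25·x + 60·x^2)·Dx + (-1 - 2·x + 7·x^2 + 12·x^3)·Dx^2  (order 2).
h: a_k = 0, -24, 12, -156, 54, -4794/5, …
ICs: h(0) = 0, h′(0) = -24.

f: a_k = 4, 4, 20, 36, 116, 260, …
g: a_k = 0, -6, 9, -18, 81/2, -486/5, …
f·g: L₀ = L_f ⊗_s L_g, ord ≤ 1·2.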